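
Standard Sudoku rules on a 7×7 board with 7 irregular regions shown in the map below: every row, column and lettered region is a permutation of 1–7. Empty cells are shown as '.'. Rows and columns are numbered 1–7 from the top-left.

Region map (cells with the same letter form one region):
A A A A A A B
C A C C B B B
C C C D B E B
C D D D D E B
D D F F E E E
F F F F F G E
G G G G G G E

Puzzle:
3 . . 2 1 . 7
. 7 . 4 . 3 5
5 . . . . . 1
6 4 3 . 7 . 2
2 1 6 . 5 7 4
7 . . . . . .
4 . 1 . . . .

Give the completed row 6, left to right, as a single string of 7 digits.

7541263

R2C1 = 1 (sole candidate).
R2C3 = 2 (sole candidate).
R2C5 = 6 (sole candidate).
R3C2 = 3 (sole candidate).
R3C3 = 7 (sole candidate).
R3C4 = 6 (sole candidate).
R3C5 = 4 (sole candidate).
R3C6 = 2 (sole candidate).
R4C4 = 5 (sole candidate).
R4C6 = 1 (sole candidate).
R5C4 = 3 (sole candidate).
R6C4 = 1: row 6 has {7}; col 4 has {2,3,4,5,6}; region has {3,6,7} → only 1 remains.
R6C5 = 2: row 6 has {1,7}; col 5 has {1,4,5,6,7}; region has {1,3,6,7} → only 2 remains.
R7C4 = 7 (sole candidate).
R7C5 = 3 (sole candidate).
R7C7 = 6 (sole candidate).
R6C2 = 5: row 6 has {1,2,7}; col 2 has {1,3,4,7}; region has {1,2,3,6,7} → only 5 remains.
R6C3 = 4: row 6 has {1,2,5,7}; col 3 has {1,2,3,6,7}; region has {1,2,3,5,6,7} → only 4 remains.
R6C6 = 6: row 6 has {1,2,4,5,7}; col 6 has {1,2,3,7}; region has {1,3,4,7} → only 6 remains.
R6C7 = 3: row 6 has {1,2,4,5,6,7}; col 7 has {1,2,4,5,6,7}; region has {1,2,4,5,6,7} → only 3 remains.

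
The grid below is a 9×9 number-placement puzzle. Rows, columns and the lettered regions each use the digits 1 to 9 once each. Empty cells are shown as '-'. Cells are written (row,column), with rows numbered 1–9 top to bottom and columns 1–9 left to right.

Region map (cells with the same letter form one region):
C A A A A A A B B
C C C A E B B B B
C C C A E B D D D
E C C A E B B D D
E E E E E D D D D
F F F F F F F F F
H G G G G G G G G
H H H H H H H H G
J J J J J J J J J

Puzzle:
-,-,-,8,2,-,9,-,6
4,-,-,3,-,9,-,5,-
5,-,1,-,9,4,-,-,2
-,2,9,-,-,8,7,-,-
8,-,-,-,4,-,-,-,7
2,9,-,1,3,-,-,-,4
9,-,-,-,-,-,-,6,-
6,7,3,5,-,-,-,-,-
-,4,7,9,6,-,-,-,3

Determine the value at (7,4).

(2,9) = 1 (sole candidate).
(4,9) = 5 (sole candidate).
(7,9) = 8 (sole candidate).
(8,9) = 9 (sole candidate).
(9,1) = 1 (sole candidate).
(1,8) = 3 (sole candidate).
(2,5) = 7 (sole candidate).
(2,7) = 2 (sole candidate).
(3,8) = 8 (sole candidate).
(4,1) = 3 (sole candidate).
(4,5) = 1 (sole candidate).
(4,8) = 4 (sole candidate).
(6,8) = 7 (sole candidate).
(7,5) = 5 (sole candidate).
(8,5) = 8 (sole candidate).
(9,8) = 2 (sole candidate).
(1,1) = 7 (sole candidate).
(4,4) = 6 (sole candidate).
(5,4) = 2 (sole candidate).
(8,8) = 1 (sole candidate).
(9,6) = 5 (sole candidate).
(9,7) = 8 (sole candidate).
(1,6) = 1 (sole candidate).
(3,4) = 7 (sole candidate).
(5,8) = 9 (sole candidate).
(6,6) = 6 (sole candidate).
(6,7) = 5 (sole candidate).
(7,4) = 4: row 7 has {5,6,8,9}; col 4 has {1,2,3,5,6,7,8,9}; region has {5,6,8,9} → only 4 remains.

4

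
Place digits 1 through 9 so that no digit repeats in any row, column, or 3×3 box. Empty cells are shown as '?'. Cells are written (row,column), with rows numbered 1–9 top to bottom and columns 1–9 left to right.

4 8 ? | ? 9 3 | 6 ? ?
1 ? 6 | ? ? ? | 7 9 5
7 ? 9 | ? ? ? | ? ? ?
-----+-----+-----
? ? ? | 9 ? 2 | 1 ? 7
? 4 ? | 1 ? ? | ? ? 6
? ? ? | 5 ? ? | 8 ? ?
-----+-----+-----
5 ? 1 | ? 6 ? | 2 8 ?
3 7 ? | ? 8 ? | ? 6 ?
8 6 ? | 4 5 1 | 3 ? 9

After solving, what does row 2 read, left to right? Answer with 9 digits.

(3,7) = 4 (sole candidate).
(4,1) = 6 (sole candidate).
(7,2) = 9 (sole candidate).
(7,6) = 7 (sole candidate).
(7,9) = 4 (sole candidate).
(8,4) = 2 (sole candidate).
(8,6) = 9 (sole candidate).
(8,7) = 5 (sole candidate).
(8,9) = 1 (sole candidate).
(9,3) = 2 (sole candidate).
(9,8) = 7 (sole candidate).
(1,3) = 5 (sole candidate).
(1,4) = 7 (sole candidate).
(1,9) = 2 (sole candidate).
(2,4) = 8: row 2 has {1,5,6,7,9}; col 4 has {1,2,4,5,7,9}; box has {3,7,9} → only 8 remains.
(2,6) = 4: row 2 has {1,5,6,7,8,9}; col 6 has {1,2,3,7,9}; box has {3,7,8,9} → only 4 remains.
(3,4) = 6 (sole candidate).
(3,6) = 5 (sole candidate).
(5,6) = 8 (sole candidate).
(5,7) = 9 (sole candidate).
(6,6) = 6 (sole candidate).
(6,9) = 3 (sole candidate).
(7,4) = 3 (sole candidate).
(8,3) = 4 (sole candidate).
(1,8) = 1 (sole candidate).
(2,5) = 2: row 2 has {1,4,5,6,7,8,9}; col 5 has {5,6,8,9}; box has {3,4,5,6,7,8,9} → only 2 remains.
(3,5) = 1 (sole candidate).
(3,8) = 3 (sole candidate).
(3,9) = 8 (sole candidate).
(5,1) = 2 (sole candidate).
(5,8) = 5 (sole candidate).
(6,1) = 9 (sole candidate).
(6,2) = 1 (sole candidate).
(6,3) = 7 (sole candidate).
(6,5) = 4 (sole candidate).
(6,8) = 2 (sole candidate).
(2,2) = 3: row 2 has {1,2,4,5,6,7,8,9}; col 2 has {1,4,6,7,8,9}; box has {1,4,5,6,7,8,9} → only 3 remains.

136824795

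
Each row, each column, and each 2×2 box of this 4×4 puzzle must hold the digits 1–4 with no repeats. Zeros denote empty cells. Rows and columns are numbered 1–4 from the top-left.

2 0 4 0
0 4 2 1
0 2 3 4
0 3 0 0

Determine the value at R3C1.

1

R1C2 = 1 (sole candidate).
R1C4 = 3 (sole candidate).
R2C1 = 3 (sole candidate).
R3C1 = 1: row 3 has {2,3,4}; col 1 has {2,3}; box has {2,3} → only 1 remains.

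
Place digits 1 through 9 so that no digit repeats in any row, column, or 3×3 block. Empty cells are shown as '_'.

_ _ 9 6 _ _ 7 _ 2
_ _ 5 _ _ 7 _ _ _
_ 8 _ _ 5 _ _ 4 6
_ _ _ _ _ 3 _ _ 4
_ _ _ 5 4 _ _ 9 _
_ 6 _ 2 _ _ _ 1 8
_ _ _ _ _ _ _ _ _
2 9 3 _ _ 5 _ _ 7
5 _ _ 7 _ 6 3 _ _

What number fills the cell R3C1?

1

R5C9 = 3 (sole candidate).
R6C6 = 9 (sole candidate).
R6C7 = 5 (sole candidate).
R6C5 = 7 (sole candidate).
R6C3 = 4 (sole candidate).
R6C1 = 3 (sole candidate).
R1C8 = 5 (hidden single in row 1).
R2C1 = 6 (hidden single in row 2).
R3C4 = 3 (hidden single in row 3).
R1C2 = 3 (hidden single in row 1).
R2C8 = 3 (hidden single in row 2).
R3C7 = 9 (hidden single in row 3).
R2C9 = 1 (sole candidate).
R9C9 = 9 (sole candidate).
R2C7 = 8 (sole candidate).
R7C9 = 5 (sole candidate).
R4C2 = 5 (hidden single in row 4).
R4C1 = 9 (hidden single in row 4).
R5C7 = 6 (hidden single in row 5).
R4C7 = 2 (sole candidate).
R4C8 = 7 (sole candidate).
R4C5 = 6 (hidden single in row 4).
R7C5 = 3 (hidden single in row 7).
R7C4 = 9 (hidden single in row 7).
R2C4 = 4 (sole candidate).
R2C2 = 2 (sole candidate).
R2C5 = 9 (sole candidate).
R1C1 = 4 (hidden single in row 1).
R3C6 = 2 (hidden single in row 3).
R5C3 = 2 (hidden single in row 5).
R7C8 = 2 (hidden single in row 7).
R9C8 = 8 (sole candidate).
R8C8 = 6 (sole candidate).
R9C3 = 1 (sole candidate).
R9C5 = 2 (sole candidate).
R3C3 = 7 (sole candidate).
R4C3 = 8 (sole candidate).
R4C4 = 1 (sole candidate).
R5C6 = 8 (sole candidate).
R7C3 = 6 (sole candidate).
R8C4 = 8 (sole candidate).
R8C5 = 1 (sole candidate).
R8C7 = 4 (sole candidate).
R9C2 = 4 (sole candidate).
R1C5 = 8 (sole candidate).
R1C6 = 1 (sole candidate).
R3C1 = 1: row 3 has {2,3,4,5,6,7,8,9}; col 1 has {2,3,4,5,6,9}; box has {2,3,4,5,6,7,8,9} → only 1 remains.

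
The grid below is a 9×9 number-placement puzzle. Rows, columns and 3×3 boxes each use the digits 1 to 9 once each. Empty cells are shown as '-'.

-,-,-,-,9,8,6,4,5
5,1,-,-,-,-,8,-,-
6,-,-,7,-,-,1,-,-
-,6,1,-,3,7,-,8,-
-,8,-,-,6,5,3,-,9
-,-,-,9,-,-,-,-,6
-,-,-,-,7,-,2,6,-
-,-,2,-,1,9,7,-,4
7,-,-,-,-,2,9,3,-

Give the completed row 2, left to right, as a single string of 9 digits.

R4C9 = 2 (sole candidate).
R8C8 = 5 (sole candidate).
R3C9 = 3 (sole candidate).
R4C4 = 4 (sole candidate).
R4C7 = 5 (sole candidate).
R6C6 = 1 (sole candidate).
R6C7 = 4 (sole candidate).
R6C8 = 7 (sole candidate).
R8C2 = 3 (sole candidate).
R2C9 = 7: row 2 has {1,5,8}; col 9 has {2,3,4,5,6,9}; box has {1,3,4,5,6,8} → only 7 remains.
R3C6 = 4 (sole candidate).
R4C1 = 9 (sole candidate).
R5C4 = 2 (sole candidate).
R5C8 = 1 (sole candidate).
R6C5 = 8 (sole candidate).
R7C6 = 3 (sole candidate).
R8C1 = 8 (sole candidate).
R8C4 = 6 (sole candidate).
R2C4 = 3: row 2 has {1,5,7,8}; col 4 has {2,4,6,7,9}; box has {4,7,8,9} → only 3 remains.
R2C5 = 2: row 2 has {1,3,5,7,8}; col 5 has {1,3,6,7,8,9}; box has {3,4,7,8,9} → only 2 remains.
R2C6 = 6: row 2 has {1,2,3,5,7,8}; col 6 has {1,2,3,4,5,7,8,9}; box has {2,3,4,7,8,9} → only 6 remains.
R2C8 = 9: row 2 has {1,2,3,5,6,7,8}; col 8 has {1,3,4,5,6,7,8}; box has {1,3,4,5,6,7,8} → only 9 remains.
R3C5 = 5 (sole candidate).
R3C8 = 2 (sole candidate).
R5C1 = 4 (sole candidate).
R5C3 = 7 (sole candidate).
R7C1 = 1 (sole candidate).
R7C9 = 8 (sole candidate).
R9C5 = 4 (sole candidate).
R9C9 = 1 (sole candidate).
R1C3 = 3 (sole candidate).
R1C4 = 1 (sole candidate).
R2C3 = 4: row 2 has {1,2,3,5,6,7,8,9}; col 3 has {1,2,3,7}; box has {1,3,5,6} → only 4 remains.

514326897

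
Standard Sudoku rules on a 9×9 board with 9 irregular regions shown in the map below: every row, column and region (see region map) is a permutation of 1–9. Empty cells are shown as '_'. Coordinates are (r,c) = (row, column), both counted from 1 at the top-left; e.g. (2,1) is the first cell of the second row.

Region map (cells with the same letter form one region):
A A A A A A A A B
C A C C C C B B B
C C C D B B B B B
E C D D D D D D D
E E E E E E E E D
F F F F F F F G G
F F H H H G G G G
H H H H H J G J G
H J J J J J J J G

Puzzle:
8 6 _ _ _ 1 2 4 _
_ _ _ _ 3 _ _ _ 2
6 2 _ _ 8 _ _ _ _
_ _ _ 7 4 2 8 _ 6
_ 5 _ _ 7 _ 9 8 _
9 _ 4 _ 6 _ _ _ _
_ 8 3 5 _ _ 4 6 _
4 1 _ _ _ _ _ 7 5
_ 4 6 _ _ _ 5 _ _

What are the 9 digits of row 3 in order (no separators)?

627983154

(4,2) = 9 (sole candidate).
(8,7) = 3 (sole candidate).
(2,2) = 7 (sole candidate).
(6,2) = 3 (sole candidate).
(1,9) = 7 (hidden single in row 1).
(3,7) = 1: row 3 has {2,6,8}; col 7 has {2,3,4,5,8,9}; region has {2,7,8} → only 1 remains.
(6,7) = 7 (sole candidate).
(2,7) = 6 (sole candidate).
(6,6) = 5 (sole candidate).
(1,4) = 3 (hidden single in row 1).
(3,4) = 9: row 3 has {1,2,6,8}; col 4 has {3,5,7}; region has {2,4,6,7,8} → only 9 remains.
(2,8) = 9 (hidden single in row 2).
(3,3) = 7: in row 3, 7 can only go here (every other open cell in that row sees a 7).
(3,8) = 5: in row 3, 5 can only go here (every other open cell in that row sees a 5).
(4,3) = 5 (hidden single in row 4).
(1,3) = 9 (sole candidate).
(1,5) = 5 (sole candidate).
(2,1) = 5 (hidden single in row 2).
(6,9) = 8 (hidden single in row 6).
(7,6) = 7 (hidden single in row 7).
(8,4) = 6 (hidden single in row 8).
(5,6) = 6 (hidden single in row 5).
(5,4) = 4 (hidden single in row 5).
(2,6) = 4 (hidden single in row 2).
(3,6) = 3: row 3 has {1,2,5,6,7,8,9}; col 6 has {1,2,4,5,6,7}; region has {1,2,5,6,7,8,9} → only 3 remains.
(3,9) = 4: row 3 has {1,2,3,5,6,7,8,9}; col 9 has {2,5,6,7,8}; region has {1,2,3,5,6,7,8,9} → only 4 remains.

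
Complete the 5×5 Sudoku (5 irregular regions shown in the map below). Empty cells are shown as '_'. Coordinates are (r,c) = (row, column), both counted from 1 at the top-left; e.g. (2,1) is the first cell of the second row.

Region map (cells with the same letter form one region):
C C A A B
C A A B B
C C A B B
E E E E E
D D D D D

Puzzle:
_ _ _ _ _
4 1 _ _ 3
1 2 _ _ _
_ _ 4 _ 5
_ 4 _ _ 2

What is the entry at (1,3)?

2

(3,5) = 4: row 3 has {1,2}; col 5 has {2,3,5}; region has {3} → only 4 remains.
(4,2) = 3: row 4 has {4,5}; col 2 has {1,2,4}; region has {4,5} → only 3 remains.
(1,2) = 5: row 1 has {}; col 2 has {1,2,3,4}; region has {1,2,4} → only 5 remains.
(1,5) = 1: row 1 has {5}; col 5 has {2,3,4,5}; region has {3,4} → only 1 remains.
(3,4) = 5: row 3 has {1,2,4}; col 4 has {}; region has {1,3,4} → only 5 remains.
(4,1) = 2: row 4 has {3,4,5}; col 1 has {1,4}; region has {3,4,5} → only 2 remains.
(4,4) = 1: row 4 has {2,3,4,5}; col 4 has {5}; region has {2,3,4,5} → only 1 remains.
(5,4) = 3: row 5 has {2,4}; col 4 has {1,5}; region has {2,4} → only 3 remains.
(1,1) = 3: row 1 has {1,5}; col 1 has {1,2,4}; region has {1,2,4,5} → only 3 remains.
(1,3) = 2: row 1 has {1,3,5}; col 3 has {4}; region has {1} → only 2 remains.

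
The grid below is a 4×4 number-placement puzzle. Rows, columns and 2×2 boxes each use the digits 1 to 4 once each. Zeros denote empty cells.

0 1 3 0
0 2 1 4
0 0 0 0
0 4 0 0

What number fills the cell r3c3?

r1c1 = 4: row 1 has {1,3}; col 1 has {}; box has {1,2} → only 4 remains.
r1c4 = 2: row 1 has {1,3,4}; col 4 has {4}; box has {1,3,4} → only 2 remains.
r2c1 = 3: row 2 has {1,2,4}; col 1 has {4}; box has {1,2,4} → only 3 remains.
r3c2 = 3: row 3 has {}; col 2 has {1,2,4}; box has {4} → only 3 remains.
r3c4 = 1: row 3 has {3}; col 4 has {2,4}; box has {} → only 1 remains.
r4c3 = 2: row 4 has {4}; col 3 has {1,3}; box has {1} → only 2 remains.
r4c4 = 3: row 4 has {2,4}; col 4 has {1,2,4}; box has {1,2} → only 3 remains.
r3c1 = 2: row 3 has {1,3}; col 1 has {3,4}; box has {3,4} → only 2 remains.
r3c3 = 4: row 3 has {1,2,3}; col 3 has {1,2,3}; box has {1,2,3} → only 4 remains.

4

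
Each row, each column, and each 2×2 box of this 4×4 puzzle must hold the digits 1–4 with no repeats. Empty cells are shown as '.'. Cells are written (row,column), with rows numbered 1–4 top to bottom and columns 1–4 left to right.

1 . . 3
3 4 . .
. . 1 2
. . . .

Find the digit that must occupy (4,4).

4

(1,2) = 2: row 1 has {1,3}; col 2 has {4}; box has {1,3,4} → only 2 remains.
(1,3) = 4: row 1 has {1,2,3}; col 3 has {1}; box has {3} → only 4 remains.
(2,3) = 2: row 2 has {3,4}; col 3 has {1,4}; box has {3,4} → only 2 remains.
(2,4) = 1: row 2 has {2,3,4}; col 4 has {2,3}; box has {2,3,4} → only 1 remains.
(3,1) = 4: row 3 has {1,2}; col 1 has {1,3}; box has {} → only 4 remains.
(3,2) = 3: row 3 has {1,2,4}; col 2 has {2,4}; box has {4} → only 3 remains.
(4,1) = 2: row 4 has {}; col 1 has {1,3,4}; box has {3,4} → only 2 remains.
(4,2) = 1: row 4 has {2}; col 2 has {2,3,4}; box has {2,3,4} → only 1 remains.
(4,3) = 3: row 4 has {1,2}; col 3 has {1,2,4}; box has {1,2} → only 3 remains.
(4,4) = 4: row 4 has {1,2,3}; col 4 has {1,2,3}; box has {1,2,3} → only 4 remains.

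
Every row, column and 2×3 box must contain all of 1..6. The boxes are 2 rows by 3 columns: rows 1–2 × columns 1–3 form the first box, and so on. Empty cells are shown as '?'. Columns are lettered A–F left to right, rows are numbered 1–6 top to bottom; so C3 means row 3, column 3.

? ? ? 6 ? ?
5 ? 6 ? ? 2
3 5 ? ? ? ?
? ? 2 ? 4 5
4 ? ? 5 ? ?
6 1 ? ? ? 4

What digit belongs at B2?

A4 = 1 (sole candidate).
B4 = 6 (sole candidate).
D4 = 3 (sole candidate).
C5 = 3 (sole candidate).
C6 = 5 (sole candidate).
D6 = 2 (sole candidate).
E6 = 3 (sole candidate).
A1 = 2 (sole candidate).
E2 = 1 (sole candidate).
C3 = 4 (sole candidate).
D3 = 1 (sole candidate).
F3 = 6 (sole candidate).
B5 = 2 (sole candidate).
E5 = 6 (sole candidate).
F5 = 1 (sole candidate).
C1 = 1 (sole candidate).
E1 = 5 (sole candidate).
F1 = 3 (sole candidate).
D2 = 4 (sole candidate).
E3 = 2 (sole candidate).
B1 = 4 (sole candidate).
B2 = 3: row 2 has {1,2,4,5,6}; col 2 has {1,2,4,5,6}; box has {1,2,4,5,6} → only 3 remains.

3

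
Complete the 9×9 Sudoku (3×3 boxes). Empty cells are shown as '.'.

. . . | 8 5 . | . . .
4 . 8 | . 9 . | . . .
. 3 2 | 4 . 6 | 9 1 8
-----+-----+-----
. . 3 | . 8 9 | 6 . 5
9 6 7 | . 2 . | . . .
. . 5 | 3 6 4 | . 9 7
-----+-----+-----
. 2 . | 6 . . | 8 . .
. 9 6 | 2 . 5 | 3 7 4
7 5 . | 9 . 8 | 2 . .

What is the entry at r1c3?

r3c1 = 5 (sole candidate).
r3c5 = 7 (sole candidate).
r5c6 = 1 (sole candidate).
r5c7 = 4 (sole candidate).
r5c9 = 3 (sole candidate).
r6c7 = 1 (sole candidate).
r7c8 = 5 (sole candidate).
r8c5 = 1 (sole candidate).
r9c8 = 6 (sole candidate).
r9c9 = 1 (sole candidate).
r1c7 = 7 (sole candidate).
r2c4 = 1 (sole candidate).
r2c7 = 5 (sole candidate).
r4c4 = 7 (sole candidate).
r4c8 = 2 (sole candidate).
r5c4 = 5 (sole candidate).
r5c8 = 8 (sole candidate).
r6c2 = 8 (sole candidate).
r7c9 = 9 (sole candidate).
r8c1 = 8 (sole candidate).
r9c3 = 4 (sole candidate).
r9c5 = 3 (sole candidate).
r1c2 = 1 (sole candidate).
r1c3 = 9: row 1 has {1,5,7,8}; col 3 has {2,3,4,5,6,7,8}; box has {1,2,3,4,5,8} → only 9 remains.

9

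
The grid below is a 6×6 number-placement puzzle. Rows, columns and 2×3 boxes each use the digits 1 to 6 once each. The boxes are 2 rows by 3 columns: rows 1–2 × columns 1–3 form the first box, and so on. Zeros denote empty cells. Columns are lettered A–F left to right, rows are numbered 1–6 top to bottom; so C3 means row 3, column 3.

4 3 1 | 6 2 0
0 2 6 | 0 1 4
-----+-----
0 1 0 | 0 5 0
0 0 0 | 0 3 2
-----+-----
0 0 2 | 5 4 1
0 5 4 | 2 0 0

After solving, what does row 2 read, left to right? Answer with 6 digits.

F1 = 5 (sole candidate).
A2 = 5: row 2 has {1,2,4,6}; col 1 has {4}; box has {1,2,3,4,6} → only 5 remains.
D2 = 3: row 2 has {1,2,4,5,6}; col 4 has {2,5,6}; box has {1,2,4,5,6} → only 3 remains.

526314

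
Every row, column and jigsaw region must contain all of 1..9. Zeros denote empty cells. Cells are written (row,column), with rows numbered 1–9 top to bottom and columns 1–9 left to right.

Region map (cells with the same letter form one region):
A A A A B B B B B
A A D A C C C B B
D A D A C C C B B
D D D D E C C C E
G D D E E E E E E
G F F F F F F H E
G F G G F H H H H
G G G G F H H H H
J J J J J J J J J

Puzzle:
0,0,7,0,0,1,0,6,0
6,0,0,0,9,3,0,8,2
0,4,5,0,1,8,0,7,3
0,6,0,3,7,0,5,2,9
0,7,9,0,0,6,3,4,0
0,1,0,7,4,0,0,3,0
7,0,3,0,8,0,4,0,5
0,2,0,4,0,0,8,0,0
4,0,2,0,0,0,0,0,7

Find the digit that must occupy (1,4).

(1,5) = 5: row 1 has {1,6,7}; col 5 has {1,4,7,8,9}; region has {1,2,3,6,7,8} → only 5 remains.
(1,7) = 9: row 1 has {1,5,6,7}; col 7 has {3,4,5,8}; region has {1,2,3,5,6,7,8} → only 9 remains.
(1,9) = 4: row 1 has {1,5,6,7,9}; col 9 has {2,3,5,7,9}; region has {1,2,3,5,6,7,8,9} → only 4 remains.
(2,2) = 5: row 2 has {2,3,6,8,9}; col 2 has {1,2,4,6,7}; region has {4,6,7} → only 5 remains.
(2,4) = 1: row 2 has {2,3,5,6,8,9}; col 4 has {3,4,7}; region has {4,5,6,7} → only 1 remains.
(2,7) = 7: row 2 has {1,2,3,5,6,8,9}; col 7 has {3,4,5,8,9}; region has {1,2,3,5,8,9} → only 7 remains.
(3,1) = 2: row 3 has {1,3,4,5,7,8}; col 1 has {4,6,7}; region has {3,5,6,7,9} → only 2 remains.
(3,4) = 9: row 3 has {1,2,3,4,5,7,8}; col 4 has {1,3,4,7}; region has {1,4,5,6,7} → only 9 remains.
(3,7) = 6: row 3 has {1,2,3,4,5,7,8,9}; col 7 has {3,4,5,7,8,9}; region has {1,2,3,5,7,8,9} → only 6 remains.
(4,6) = 4: row 4 has {2,3,5,6,7,9}; col 6 has {1,3,6,8}; region has {1,2,3,5,6,7,8,9} → only 4 remains.
(5,5) = 2: row 5 has {3,4,6,7,9}; col 5 has {1,4,5,7,8,9}; region has {3,4,6,7,9} → only 2 remains.
(6,3) = 6: row 6 has {1,3,4,7}; col 3 has {2,3,5,7,9}; region has {1,4,7,8} → only 6 remains.
(6,7) = 2: row 6 has {1,3,4,6,7}; col 7 has {3,4,5,6,7,8,9}; region has {1,4,6,7,8} → only 2 remains.
(6,9) = 8: row 6 has {1,2,3,4,6,7}; col 9 has {2,3,4,5,7,9}; region has {2,3,4,6,7,9} → only 8 remains.
(7,2) = 9: row 7 has {3,4,5,7,8}; col 2 has {1,2,4,5,6,7}; region has {1,2,4,6,7,8} → only 9 remains.
(7,4) = 6: row 7 has {3,4,5,7,8,9}; col 4 has {1,3,4,7,9}; region has {2,3,4,7} → only 6 remains.
(7,6) = 2: row 7 has {3,4,5,6,7,8,9}; col 6 has {1,3,4,6,8}; region has {3,4,5,8} → only 2 remains.
(7,8) = 1: row 7 has {2,3,4,5,6,7,8,9}; col 8 has {2,3,4,6,7,8}; region has {2,3,4,5,8} → only 1 remains.
(8,3) = 1: row 8 has {2,4,8}; col 3 has {2,3,5,6,7,9}; region has {2,3,4,6,7} → only 1 remains.
(8,5) = 3: row 8 has {1,2,4,8}; col 5 has {1,2,4,5,7,8,9}; region has {1,2,4,6,7,8,9} → only 3 remains.
(8,8) = 9: row 8 has {1,2,3,4,8}; col 8 has {1,2,3,4,6,7,8}; region has {1,2,3,4,5,8} → only 9 remains.
(8,9) = 6: row 8 has {1,2,3,4,8,9}; col 9 has {2,3,4,5,7,8,9}; region has {1,2,3,4,5,8,9} → only 6 remains.
(9,5) = 6: row 9 has {2,4,7}; col 5 has {1,2,3,4,5,7,8,9}; region has {2,4,7} → only 6 remains.
(9,7) = 1: row 9 has {2,4,6,7}; col 7 has {2,3,4,5,6,7,8,9}; region has {2,4,6,7} → only 1 remains.
(9,8) = 5: row 9 has {1,2,4,6,7}; col 8 has {1,2,3,4,6,7,8,9}; region has {1,2,4,6,7} → only 5 remains.
(2,3) = 4: row 2 has {1,2,3,5,6,7,8,9}; col 3 has {1,2,3,5,6,7,9}; region has {2,3,5,6,7,9} → only 4 remains.
(4,3) = 8: row 4 has {2,3,4,5,6,7,9}; col 3 has {1,2,3,4,5,6,7,9}; region has {2,3,4,5,6,7,9} → only 8 remains.
(5,4) = 5: row 5 has {2,3,4,6,7,9}; col 4 has {1,3,4,6,7,9}; region has {2,3,4,6,7,8,9} → only 5 remains.
(5,9) = 1: row 5 has {2,3,4,5,6,7,9}; col 9 has {2,3,4,5,6,7,8,9}; region has {2,3,4,5,6,7,8,9} → only 1 remains.
(6,6) = 5: row 6 has {1,2,3,4,6,7,8}; col 6 has {1,2,3,4,6,8}; region has {1,2,3,4,6,7,8,9} → only 5 remains.
(8,1) = 5: row 8 has {1,2,3,4,6,8,9}; col 1 has {2,4,6,7}; region has {1,2,3,4,6,7} → only 5 remains.
(8,6) = 7: row 8 has {1,2,3,4,5,6,8,9}; col 6 has {1,2,3,4,5,6,8}; region has {1,2,3,4,5,6,8,9} → only 7 remains.
(9,4) = 8: row 9 has {1,2,4,5,6,7}; col 4 has {1,3,4,5,6,7,9}; region has {1,2,4,5,6,7} → only 8 remains.
(9,6) = 9: row 9 has {1,2,4,5,6,7,8}; col 6 has {1,2,3,4,5,6,7,8}; region has {1,2,4,5,6,7,8} → only 9 remains.
(1,4) = 2: row 1 has {1,4,5,6,7,9}; col 4 has {1,3,4,5,6,7,8,9}; region has {1,4,5,6,7,9} → only 2 remains.

2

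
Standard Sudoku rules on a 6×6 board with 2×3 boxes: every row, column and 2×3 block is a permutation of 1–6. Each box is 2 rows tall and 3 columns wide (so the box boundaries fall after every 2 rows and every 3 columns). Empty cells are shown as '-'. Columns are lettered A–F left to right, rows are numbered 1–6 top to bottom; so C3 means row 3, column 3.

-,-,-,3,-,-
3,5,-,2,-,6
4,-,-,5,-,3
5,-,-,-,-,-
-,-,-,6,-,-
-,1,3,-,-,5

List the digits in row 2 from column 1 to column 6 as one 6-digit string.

A5 = 2: row 5 has {6}; col 1 has {3,4,5}; box has {1,3} → only 2 remains.
B5 = 4: row 5 has {2,6}; col 2 has {1,5}; box has {1,2,3} → only 4 remains.
C5 = 5: row 5 has {2,4,6}; col 3 has {3}; box has {1,2,3,4} → only 5 remains.
F5 = 1: row 5 has {2,4,5,6}; col 6 has {3,5,6}; box has {5,6} → only 1 remains.
A6 = 6: row 6 has {1,3,5}; col 1 has {2,3,4,5}; box has {1,2,3,4,5} → only 6 remains.
D6 = 4: row 6 has {1,3,5,6}; col 4 has {2,3,5,6}; box has {1,5,6} → only 4 remains.
E6 = 2: row 6 has {1,3,4,5,6}; col 5 has {}; box has {1,4,5,6} → only 2 remains.
A1 = 1: row 1 has {3}; col 1 has {2,3,4,5,6}; box has {3,5} → only 1 remains.
F1 = 4: row 1 has {1,3}; col 6 has {1,3,5,6}; box has {2,3,6} → only 4 remains.
C2 = 4: row 2 has {2,3,5,6}; col 3 has {3,5}; box has {1,3,5} → only 4 remains.
E2 = 1: row 2 has {2,3,4,5,6}; col 5 has {2}; box has {2,3,4,6} → only 1 remains.

354216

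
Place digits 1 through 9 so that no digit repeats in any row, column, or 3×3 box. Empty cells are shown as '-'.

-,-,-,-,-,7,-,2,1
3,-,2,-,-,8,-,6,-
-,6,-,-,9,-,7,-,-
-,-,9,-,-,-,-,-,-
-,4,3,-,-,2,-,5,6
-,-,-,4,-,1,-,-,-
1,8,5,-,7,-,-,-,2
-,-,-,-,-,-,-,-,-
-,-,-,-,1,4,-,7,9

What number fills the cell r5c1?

r5c5 = 8 (sole candidate).
r9c3 = 6 (sole candidate).
r5c1 = 7: row 5 has {2,3,4,5,6,8}; col 1 has {1,3}; box has {3,4,9} → only 7 remains.

7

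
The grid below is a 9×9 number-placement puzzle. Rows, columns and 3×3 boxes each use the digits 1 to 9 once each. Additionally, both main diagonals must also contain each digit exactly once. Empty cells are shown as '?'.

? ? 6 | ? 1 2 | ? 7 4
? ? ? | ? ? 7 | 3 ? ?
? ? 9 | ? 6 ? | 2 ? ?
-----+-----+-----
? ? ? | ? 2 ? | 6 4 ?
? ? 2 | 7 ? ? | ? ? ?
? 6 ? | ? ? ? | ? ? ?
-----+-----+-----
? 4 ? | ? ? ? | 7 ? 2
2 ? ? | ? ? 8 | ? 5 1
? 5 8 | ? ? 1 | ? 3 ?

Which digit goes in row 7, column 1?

6

row 9, column 9 = 6 (sole candidate).
row 2, column 2 = 2 (hidden single in row 2).
row 2, column 8 = 6 (hidden single in row 2).
row 5, column 6 = 6 (hidden single in row 5).
row 5, column 1 = 4 (hidden single in row 5).
row 6, column 8 = 2 (hidden single in row 6).
row 7, column 8 = 8 (hidden single in row 7).
row 3, column 8 = 1 (sole candidate).
row 5, column 8 = 9 (sole candidate).
row 8, column 4 = 6 (hidden single in row 8).
row 7, column 1 = 6: in row 7, 6 can only go here (every other open cell in that row sees a 6).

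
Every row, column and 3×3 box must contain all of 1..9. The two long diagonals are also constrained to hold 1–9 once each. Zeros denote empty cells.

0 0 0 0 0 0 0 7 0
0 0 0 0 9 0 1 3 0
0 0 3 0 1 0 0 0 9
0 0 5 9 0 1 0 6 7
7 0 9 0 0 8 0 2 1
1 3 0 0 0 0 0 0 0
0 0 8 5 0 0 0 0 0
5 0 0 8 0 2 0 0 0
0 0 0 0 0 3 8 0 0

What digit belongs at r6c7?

5

r1c2 = 9: in row 1, 9 can only go here (every other open cell in that row sees a 9).
r1c3 = 1: in row 1, 1 can only go here (every other open cell in that row sees a 1).
r8c8 = 1: in row 8, 1 can only go here (every other open cell in that row sees a 1).
r8c7 = 9: in row 8, 9 can only go here (every other open cell in that row sees a 9).
r7c8 = 4: row 7 has {5,8}; col 8 has {1,2,3,6,7}; box has {1,8,9} → only 4 remains.
r9c8 = 5: row 9 has {3,8}; col 8 has {1,2,3,4,6,7}; box has {1,4,8,9} → only 5 remains.
r3c8 = 8: row 3 has {1,3,9}; col 8 has {1,2,3,4,5,6,7}; box has {1,3,7,9} → only 8 remains.
r6c8 = 9: row 6 has {1,3}; col 8 has {1,2,3,4,5,6,7,8}; box has {1,2,6,7} → only 9 remains.
r6c9 = 8: in row 6, 8 can only go here (every other open cell in that row sees an 8).
r7c2 = 1: in row 7, 1 can only go here (every other open cell in that row sees a 1).
r8c9 = 3: in row 8, 3 can only go here (every other open cell in that row sees a 3).
r7c1 = 3: in row 7, 3 can only go here (every other open cell in that row sees a 3).
r7c6 = 9: in row 7, 9 can only go here (every other open cell in that row sees a 9).
r9c4 = 1: in row 9, 1 can only go here (every other open cell in that row sees a 1).
r9c1 = 9: in row 9, 9 can only go here (every other open cell in that row sees a 9).
r1c5 = 8: in column 5, 8 can only go here (every other open cell in that column sees an 8).
r1c4 = 3: in row 1, 3 can only go here (every other open cell in that row sees a 3).
r5c7 = 3: in row 5, 3 can only go here (every other open cell in that row sees a 3).
r4c7 = 4: row 4 has {1,5,6,7,9}; col 7 has {1,3,8,9}; box has {1,2,3,6,7,8,9} → only 4 remains.
r6c7 = 5: row 6 has {1,3,8,9}; col 7 has {1,3,4,8,9}; box has {1,2,3,4,6,7,8,9} → only 5 remains.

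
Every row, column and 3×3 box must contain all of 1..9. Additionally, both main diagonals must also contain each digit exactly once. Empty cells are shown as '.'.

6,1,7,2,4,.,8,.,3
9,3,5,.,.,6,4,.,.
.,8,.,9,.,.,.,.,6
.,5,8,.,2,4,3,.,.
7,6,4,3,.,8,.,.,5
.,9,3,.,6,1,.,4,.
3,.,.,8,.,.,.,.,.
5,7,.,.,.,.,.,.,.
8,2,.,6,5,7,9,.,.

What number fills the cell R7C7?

5

R1C6 = 5 (sole candidate).
R1C8 = 9 (sole candidate).
R3C3 = 2 (sole candidate).
R3C6 = 3 (sole candidate).
R4C1 = 1 (sole candidate).
R4C4 = 7 (sole candidate).
R4C8 = 6 (sole candidate).
R4C9 = 9 (sole candidate).
R5C5 = 9 (sole candidate).
R6C1 = 2 (sole candidate).
R6C4 = 5 (sole candidate).
R6C7 = 7 (sole candidate).
R6C9 = 8 (sole candidate).
R7C2 = 4 (sole candidate).
R7C5 = 1 (sole candidate).
R7C7 = 5: row 7 has {1,3,4,8}; col 7 has {3,4,7,8,9}; box has {9}; main diagonal has {1,2,3,6,7,9} → only 5 remains.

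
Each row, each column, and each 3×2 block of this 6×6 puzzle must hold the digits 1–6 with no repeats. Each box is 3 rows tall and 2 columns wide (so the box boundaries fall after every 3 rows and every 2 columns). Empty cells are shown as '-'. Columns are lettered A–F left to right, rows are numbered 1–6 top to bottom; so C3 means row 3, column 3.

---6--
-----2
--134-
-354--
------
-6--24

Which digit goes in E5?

5

C2 = 4 (sole candidate).
D2 = 5 (sole candidate).
C6 = 3 (sole candidate).
D6 = 1 (sole candidate).
C1 = 2 (sole candidate).
B2 = 1 (sole candidate).
C5 = 6 (sole candidate).
D5 = 2 (sole candidate).
A6 = 5 (sole candidate).
B5 = 4 (sole candidate).
B1 = 5 (sole candidate).
B3 = 2 (sole candidate).
A5 = 1 (sole candidate).
A3 = 6 (sole candidate).
F3 = 5 (sole candidate).
A4 = 2 (sole candidate).
F5 = 3 (sole candidate).
F1 = 1 (sole candidate).
A2 = 3 (sole candidate).
E2 = 6 (sole candidate).
E4 = 1 (sole candidate).
F4 = 6 (sole candidate).
E5 = 5: row 5 has {1,2,3,4,6}; col 5 has {1,2,4,6}; box has {1,2,3,4,6} → only 5 remains.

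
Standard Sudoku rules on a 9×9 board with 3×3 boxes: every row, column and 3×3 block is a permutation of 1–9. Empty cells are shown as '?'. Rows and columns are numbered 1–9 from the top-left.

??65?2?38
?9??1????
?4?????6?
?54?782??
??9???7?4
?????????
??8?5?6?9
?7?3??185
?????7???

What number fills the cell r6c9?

6

r1c2 = 1: row 1 has {2,3,5,6,8}; col 2 has {4,5,7,9}; box has {4,6,9} → only 1 remains.
r8c3 = 2: row 8 has {1,3,5,7,8}; col 3 has {4,6,8,9}; box has {7,8} → only 2 remains.
r1c1 = 7: row 1 has {1,2,3,5,6,8}; col 1 has {}; box has {1,4,6,9} → only 7 remains.
r7c2 = 3: row 7 has {5,6,8,9}; col 2 has {1,4,5,7,9}; box has {2,7,8} → only 3 remains.
r9c2 = 6: row 9 has {7}; col 2 has {1,3,4,5,7,9}; box has {2,3,7,8} → only 6 remains.
r3c9 = 1: in row 3, 1 can only go here (every other open cell in that row sees a 1).
r3c1 = 2: in row 3, 2 can only go here (every other open cell in that row sees a 2).
r3c4 = 7: in row 3, 7 can only go here (every other open cell in that row sees a 7).
r3c5 = 8: in row 3, 8 can only go here (every other open cell in that row sees an 8).
r2c1 = 8: in row 2, 8 can only go here (every other open cell in that row sees an 8).
r5c2 = 8: in row 5, 8 can only go here (every other open cell in that row sees an 8).
r6c2 = 2: row 6 has {}; col 2 has {1,3,4,5,6,7,8,9}; box has {4,5,8,9} → only 2 remains.
r6c3 = 7: in row 6, 7 can only go here (every other open cell in that row sees a 7).
r6c7 = 8: in row 6, 8 can only go here (every other open cell in that row sees an 8).
r7c8 = 7: in row 7, 7 can only go here (every other open cell in that row sees a 7).
r2c9 = 7: in row 2, 7 can only go here (every other open cell in that row sees a 7).
r2c8 = 2: in row 2, 2 can only go here (every other open cell in that row sees a 2).
r9c8 = 4: row 9 has {6,7}; col 8 has {2,3,6,7,8}; box has {1,5,6,7,8,9} → only 4 remains.
r9c7 = 3: row 9 has {4,6,7}; col 7 has {1,2,6,7,8}; box has {1,4,5,6,7,8,9} → only 3 remains.
r9c9 = 2: row 9 has {3,4,6,7}; col 9 has {1,4,5,7,8,9}; box has {1,3,4,5,6,7,8,9} → only 2 remains.
r9c5 = 9: row 9 has {2,3,4,6,7}; col 5 has {1,5,7,8}; box has {3,5,7} → only 9 remains.
r1c5 = 4: row 1 has {1,2,3,5,6,7,8}; col 5 has {1,5,7,8,9}; box has {1,2,5,7,8} → only 4 remains.
r1c7 = 9: row 1 has {1,2,3,4,5,6,7,8}; col 7 has {1,2,3,6,7,8}; box has {1,2,3,6,7,8} → only 9 remains.
r2c4 = 6: row 2 has {1,2,7,8,9}; col 4 has {3,5,7}; box has {1,2,4,5,7,8} → only 6 remains.
r2c6 = 3: row 2 has {1,2,6,7,8,9}; col 6 has {2,7,8}; box has {1,2,4,5,6,7,8} → only 3 remains.
r3c6 = 9: row 3 has {1,2,4,6,7,8}; col 6 has {2,3,7,8}; box has {1,2,3,4,5,6,7,8} → only 9 remains.
r3c7 = 5: row 3 has {1,2,4,6,7,8,9}; col 7 has {1,2,3,6,7,8,9}; box has {1,2,3,6,7,8,9} → only 5 remains.
r8c5 = 6: row 8 has {1,2,3,5,7,8}; col 5 has {1,4,5,7,8,9}; box has {3,5,7,9} → only 6 remains.
r8c6 = 4: row 8 has {1,2,3,5,6,7,8}; col 6 has {2,3,7,8,9}; box has {3,5,6,7,9} → only 4 remains.
r2c3 = 5: row 2 has {1,2,3,6,7,8,9}; col 3 has {2,4,6,7,8,9}; box has {1,2,4,6,7,8,9} → only 5 remains.
r2c7 = 4: row 2 has {1,2,3,5,6,7,8,9}; col 7 has {1,2,3,5,6,7,8,9}; box has {1,2,3,5,6,7,8,9} → only 4 remains.
r3c3 = 3: row 3 has {1,2,4,5,6,7,8,9}; col 3 has {2,4,5,6,7,8,9}; box has {1,2,4,5,6,7,8,9} → only 3 remains.
r6c5 = 3: row 6 has {2,7,8}; col 5 has {1,4,5,6,7,8,9}; box has {7,8} → only 3 remains.
r6c9 = 6: row 6 has {2,3,7,8}; col 9 has {1,2,4,5,7,8,9}; box has {2,4,7,8} → only 6 remains.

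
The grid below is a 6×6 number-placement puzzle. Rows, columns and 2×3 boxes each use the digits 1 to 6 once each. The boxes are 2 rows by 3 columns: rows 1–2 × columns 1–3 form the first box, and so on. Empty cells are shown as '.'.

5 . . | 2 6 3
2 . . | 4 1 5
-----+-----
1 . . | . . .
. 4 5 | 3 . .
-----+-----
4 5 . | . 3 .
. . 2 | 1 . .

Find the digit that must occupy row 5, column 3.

1

row 1, column 2 = 1 (sole candidate).
row 1, column 3 = 4 (sole candidate).
row 4, column 1 = 6 (sole candidate).
row 4, column 5 = 2 (sole candidate).
row 4, column 6 = 1 (sole candidate).
row 5, column 4 = 6 (sole candidate).
row 5, column 6 = 2 (sole candidate).
row 6, column 1 = 3 (sole candidate).
row 6, column 2 = 6 (sole candidate).
row 6, column 6 = 4 (sole candidate).
row 2, column 2 = 3 (sole candidate).
row 2, column 3 = 6 (sole candidate).
row 3, column 2 = 2 (sole candidate).
row 3, column 3 = 3 (sole candidate).
row 3, column 4 = 5 (sole candidate).
row 3, column 5 = 4 (sole candidate).
row 3, column 6 = 6 (sole candidate).
row 5, column 3 = 1: row 5 has {2,3,4,5,6}; col 3 has {2,3,4,5,6}; box has {2,3,4,5,6} → only 1 remains.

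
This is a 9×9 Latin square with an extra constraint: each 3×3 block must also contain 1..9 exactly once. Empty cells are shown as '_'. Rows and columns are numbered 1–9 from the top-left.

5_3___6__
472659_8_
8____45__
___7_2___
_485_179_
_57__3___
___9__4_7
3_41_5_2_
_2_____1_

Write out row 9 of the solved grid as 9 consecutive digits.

r5c5 = 6 (sole candidate).
r5c1 = 2 (sole candidate).
r5c9 = 3 (sole candidate).
r2c9 = 1 (sole candidate).
r2c7 = 3 (sole candidate).
r3c8 = 7 (sole candidate).
r1c8 = 4 (sole candidate).
r6c8 = 6 (sole candidate).
r4c8 = 5 (sole candidate).
r7c8 = 3 (sole candidate).
r4c2 = 3 (hidden single in row 4).
r7c5 = 2 (hidden single in row 7).
r7c3 = 5 (hidden single in row 7).
r8c5 = 7 (hidden single in row 8).
r1c6 = 7 (hidden single in row 1).
r9c9 = 5: in row 9, 5 can only go here (every other open cell in that row sees a 5).
r9c1 = 7: in row 9, 7 can only go here (every other open cell in that row sees a 7).
r6c7 = 2 (hidden single in column 7).
r6c1 = 1 (hidden single in row 6).
r7c1 = 6 (sole candidate).
r7c6 = 8 (sole candidate).
r9c3 = 9: row 9 has {1,2,5,7}; col 3 has {2,3,4,5,7,8}; box has {2,3,4,5,6,7} → only 9 remains.
r9c6 = 6: row 9 has {1,2,5,7,9}; col 6 has {1,2,3,4,5,7,8,9}; box has {1,2,5,7,8,9} → only 6 remains.
r9c7 = 8: row 9 has {1,2,5,6,7,9}; col 7 has {2,3,4,5,6,7}; box has {1,2,3,4,5,7} → only 8 remains.
r4c1 = 9 (sole candidate).
r4c3 = 6 (sole candidate).
r4c7 = 1 (sole candidate).
r7c2 = 1 (sole candidate).
r8c2 = 8 (sole candidate).
r8c7 = 9 (sole candidate).
r8c9 = 6 (sole candidate).
r1c2 = 9 (sole candidate).
r1c9 = 2 (sole candidate).
r3c2 = 6 (sole candidate).
r3c3 = 1 (sole candidate).
r3c5 = 3 (sole candidate).
r3c9 = 9 (sole candidate).
r9c5 = 4: row 9 has {1,2,5,6,7,8,9}; col 5 has {2,3,5,6,7}; box has {1,2,5,6,7,8,9} → only 4 remains.
r1c4 = 8 (sole candidate).
r1c5 = 1 (sole candidate).
r3c4 = 2 (sole candidate).
r4c5 = 8 (sole candidate).
r4c9 = 4 (sole candidate).
r6c4 = 4 (sole candidate).
r6c5 = 9 (sole candidate).
r6c9 = 8 (sole candidate).
r9c4 = 3: row 9 has {1,2,4,5,6,7,8,9}; col 4 has {1,2,4,5,6,7,8,9}; box has {1,2,4,5,6,7,8,9} → only 3 remains.

729346815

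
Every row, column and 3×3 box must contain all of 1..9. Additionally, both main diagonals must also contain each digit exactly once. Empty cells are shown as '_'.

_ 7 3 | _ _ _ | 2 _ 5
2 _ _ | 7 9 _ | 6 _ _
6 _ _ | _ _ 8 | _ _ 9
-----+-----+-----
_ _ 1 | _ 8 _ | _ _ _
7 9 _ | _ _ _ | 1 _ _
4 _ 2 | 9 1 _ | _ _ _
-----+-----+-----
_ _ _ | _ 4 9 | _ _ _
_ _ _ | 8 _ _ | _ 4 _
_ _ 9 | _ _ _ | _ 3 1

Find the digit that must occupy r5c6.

r1c5 = 6: row 1 has {2,3,5,7}; col 5 has {1,4,8,9}; box has {7,8,9} → only 6 remains.
r3c3 = 5: row 3 has {6,8,9}; col 3 has {1,2,3,9}; box has {2,3,6,7}; main diagonal has {1,4} → only 5 remains.
r9c1 = 8: row 9 has {1,3,9}; col 1 has {2,4,6,7}; box has {9}; anti-diagonal has {5,9} → only 8 remains.
r1c1 = 9: row 1 has {2,3,5,6,7}; col 1 has {2,4,6,7,8}; box has {2,3,5,6,7}; main diagonal has {1,4,5} → only 9 remains.
r2c2 = 8: row 2 has {2,6,7,9}; col 2 has {7,9}; box has {2,3,5,6,7,9}; main diagonal has {1,4,5,9} → only 8 remains.
r2c3 = 4: row 2 has {2,6,7,8,9}; col 3 has {1,2,3,5,9}; box has {2,3,5,6,7,8,9} → only 4 remains.
r2c8 = 1: row 2 has {2,4,6,7,8,9}; col 8 has {3,4}; box has {2,5,6,9}; anti-diagonal has {5,8,9} → only 1 remains.
r2c9 = 3: row 2 has {1,2,4,6,7,8,9}; col 9 has {1,5,9}; box has {1,2,5,6,9} → only 3 remains.
r3c2 = 1: row 3 has {5,6,8,9}; col 2 has {7,8,9}; box has {2,3,4,5,6,7,8,9} → only 1 remains.
r3c8 = 7: row 3 has {1,5,6,8,9}; col 8 has {1,3,4}; box has {1,2,3,5,6,9} → only 7 remains.
r7c7 = 7: row 7 has {4,9}; col 7 has {1,2,6}; box has {1,3,4}; main diagonal has {1,4,5,8,9} → only 7 remains.
r9c7 = 5: row 9 has {1,3,8,9}; col 7 has {1,2,6,7}; box has {1,3,4,7} → only 5 remains.
r1c8 = 8: row 1 has {2,3,5,6,7,9}; col 8 has {1,3,4,7}; box has {1,2,3,5,6,7,9} → only 8 remains.
r2c6 = 5: row 2 has {1,2,3,4,6,7,8,9}; col 6 has {8,9}; box has {6,7,8,9} → only 5 remains.
r3c7 = 4: row 3 has {1,5,6,7,8,9}; col 7 has {1,2,5,6,7}; box has {1,2,3,5,6,7,8,9}; anti-diagonal has {1,5,8,9} → only 4 remains.
r7c3 = 6: row 7 has {4,7,9}; col 3 has {1,2,3,4,5,9}; box has {8,9}; anti-diagonal has {1,4,5,8,9} → only 6 remains.
r7c8 = 2: row 7 has {4,6,7,9}; col 8 has {1,3,4,7,8}; box has {1,3,4,5,7} → only 2 remains.
r7c9 = 8: row 7 has {2,4,6,7,9}; col 9 has {1,3,5,9}; box has {1,2,3,4,5,7} → only 8 remains.
r8c3 = 7: row 8 has {4,8}; col 3 has {1,2,3,4,5,6,9}; box has {6,8,9} → only 7 remains.
r8c7 = 9: row 8 has {4,7,8}; col 7 has {1,2,4,5,6,7}; box has {1,2,3,4,5,7,8} → only 9 remains.
r8c9 = 6: row 8 has {4,7,8,9}; col 9 has {1,3,5,8,9}; box has {1,2,3,4,5,7,8,9} → only 6 remains.
r4c7 = 3: row 4 has {1,8}; col 7 has {1,2,4,5,6,7,9}; box has {1} → only 3 remains.
r5c3 = 8: row 5 has {1,7,9}; col 3 has {1,2,3,4,5,6,7,9}; box has {1,2,4,7,9} → only 8 remains.
r6c7 = 8: row 6 has {1,2,4,9}; col 7 has {1,2,3,4,5,6,7,9}; box has {1,3} → only 8 remains.
r6c9 = 7: row 6 has {1,2,4,8,9}; col 9 has {1,3,5,6,8,9}; box has {1,3,8} → only 7 remains.
r4c1 = 5: row 4 has {1,3,8}; col 1 has {2,4,6,7,8,9}; box has {1,2,4,7,8,9} → only 5 remains.
r4c2 = 6: row 4 has {1,3,5,8}; col 2 has {1,7,8,9}; box has {1,2,4,5,7,8,9} → only 6 remains.
r4c4 = 2: row 4 has {1,3,5,6,8}; col 4 has {7,8,9}; box has {1,8,9}; main diagonal has {1,4,5,7,8,9} → only 2 remains.
r4c6 = 7: row 4 has {1,2,3,5,6,8}; col 6 has {5,8,9}; box has {1,2,8,9}; anti-diagonal has {1,4,5,6,8,9} → only 7 remains.
r4c8 = 9: row 4 has {1,2,3,5,6,7,8}; col 8 has {1,2,3,4,7,8}; box has {1,3,7,8} → only 9 remains.
r4c9 = 4: row 4 has {1,2,3,5,6,7,8,9}; col 9 has {1,3,5,6,7,8,9}; box has {1,3,7,8,9} → only 4 remains.
r5c5 = 3: row 5 has {1,7,8,9}; col 5 has {1,4,6,8,9}; box has {1,2,7,8,9}; main diagonal has {1,2,4,5,7,8,9}; anti-diagonal has {1,4,5,6,7,8,9} → only 3 remains.
r5c9 = 2: row 5 has {1,3,7,8,9}; col 9 has {1,3,4,5,6,7,8,9}; box has {1,3,4,7,8,9} → only 2 remains.
r6c2 = 3: row 6 has {1,2,4,7,8,9}; col 2 has {1,6,7,8,9}; box has {1,2,4,5,6,7,8,9} → only 3 remains.
r6c6 = 6: row 6 has {1,2,3,4,7,8,9}; col 6 has {5,7,8,9}; box has {1,2,3,7,8,9}; main diagonal has {1,2,3,4,5,7,8,9} → only 6 remains.
r6c8 = 5: row 6 has {1,2,3,4,6,7,8,9}; col 8 has {1,2,3,4,7,8,9}; box has {1,2,3,4,7,8,9} → only 5 remains.
r7c2 = 5: row 7 has {2,4,6,7,8,9}; col 2 has {1,3,6,7,8,9}; box has {6,7,8,9} → only 5 remains.
r8c2 = 2: row 8 has {4,6,7,8,9}; col 2 has {1,3,5,6,7,8,9}; box has {5,6,7,8,9}; anti-diagonal has {1,3,4,5,6,7,8,9} → only 2 remains.
r8c5 = 5: row 8 has {2,4,6,7,8,9}; col 5 has {1,3,4,6,8,9}; box has {4,8,9} → only 5 remains.
r9c2 = 4: row 9 has {1,3,5,8,9}; col 2 has {1,2,3,5,6,7,8,9}; box has {2,5,6,7,8,9} → only 4 remains.
r9c4 = 6: row 9 has {1,3,4,5,8,9}; col 4 has {2,7,8,9}; box has {4,5,8,9} → only 6 remains.
r9c6 = 2: row 9 has {1,3,4,5,6,8,9}; col 6 has {5,6,7,8,9}; box has {4,5,6,8,9} → only 2 remains.
r3c4 = 3: row 3 has {1,4,5,6,7,8,9}; col 4 has {2,6,7,8,9}; box has {5,6,7,8,9} → only 3 remains.
r3c5 = 2: row 3 has {1,3,4,5,6,7,8,9}; col 5 has {1,3,4,5,6,8,9}; box has {3,5,6,7,8,9} → only 2 remains.
r5c6 = 4: row 5 has {1,2,3,7,8,9}; col 6 has {2,5,6,7,8,9}; box has {1,2,3,6,7,8,9} → only 4 remains.

4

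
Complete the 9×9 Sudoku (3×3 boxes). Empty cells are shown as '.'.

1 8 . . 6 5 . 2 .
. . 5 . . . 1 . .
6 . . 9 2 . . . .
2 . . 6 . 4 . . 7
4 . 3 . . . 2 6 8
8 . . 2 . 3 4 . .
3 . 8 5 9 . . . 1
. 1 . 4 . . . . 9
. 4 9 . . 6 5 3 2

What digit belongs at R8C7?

6

R4C3 = 1: row 4 has {2,4,6,7}; col 3 has {3,5,8,9}; box has {2,3,4,8} → only 1 remains.
R6C9 = 5: row 6 has {2,3,4,8}; col 9 has {1,2,7,8,9}; box has {2,4,6,7,8} → only 5 remains.
R9C1 = 7: row 9 has {2,3,4,5,6,9}; col 1 has {1,2,3,4,6,8}; box has {1,3,4,8,9} → only 7 remains.
R2C1 = 9: row 2 has {1,5}; col 1 has {1,2,3,4,6,7,8}; box has {1,5,6,8} → only 9 remains.
R4C8 = 9: row 4 has {1,2,4,6,7}; col 8 has {2,3,6}; box has {2,4,5,6,7,8} → only 9 remains.
R6C8 = 1: row 6 has {2,3,4,5,8}; col 8 has {2,3,6,9}; box has {2,4,5,6,7,8,9} → only 1 remains.
R8C1 = 5: row 8 has {1,4,9}; col 1 has {1,2,3,4,6,7,8,9}; box has {1,3,4,7,8,9} → only 5 remains.
R4C2 = 5: row 4 has {1,2,4,6,7,9}; col 2 has {1,4,8}; box has {1,2,3,4,8} → only 5 remains.
R4C5 = 8: row 4 has {1,2,4,5,6,7,9}; col 5 has {2,6,9}; box has {2,3,4,6} → only 8 remains.
R4C7 = 3: row 4 has {1,2,4,5,6,7,8,9}; col 7 has {1,2,4,5}; box has {1,2,4,5,6,7,8,9} → only 3 remains.
R6C5 = 7: row 6 has {1,2,3,4,5,8}; col 5 has {2,6,8,9}; box has {2,3,4,6,8} → only 7 remains.
R8C5 = 3: row 8 has {1,4,5,9}; col 5 has {2,6,7,8,9}; box has {4,5,6,9} → only 3 remains.
R9C5 = 1: row 9 has {2,3,4,5,6,7,9}; col 5 has {2,3,6,7,8,9}; box has {3,4,5,6,9} → only 1 remains.
R2C5 = 4: row 2 has {1,5,9}; col 5 has {1,2,3,6,7,8,9}; box has {2,5,6,9} → only 4 remains.
R5C4 = 1: row 5 has {2,3,4,6,8}; col 4 has {2,4,5,6,9}; box has {2,3,4,6,7,8} → only 1 remains.
R5C5 = 5: row 5 has {1,2,3,4,6,8}; col 5 has {1,2,3,4,6,7,8,9}; box has {1,2,3,4,6,7,8} → only 5 remains.
R5C6 = 9: row 5 has {1,2,3,4,5,6,8}; col 6 has {3,4,5,6}; box has {1,2,3,4,5,6,7,8} → only 9 remains.
R6C3 = 6: row 6 has {1,2,3,4,5,7,8}; col 3 has {1,3,5,8,9}; box has {1,2,3,4,5,8} → only 6 remains.
R8C3 = 2: row 8 has {1,3,4,5,9}; col 3 has {1,3,5,6,8,9}; box has {1,3,4,5,7,8,9} → only 2 remains.
R9C4 = 8: row 9 has {1,2,3,4,5,6,7,9}; col 4 has {1,2,4,5,6,9}; box has {1,3,4,5,6,9} → only 8 remains.
R5C2 = 7: row 5 has {1,2,3,4,5,6,8,9}; col 2 has {1,4,5,8}; box has {1,2,3,4,5,6,8} → only 7 remains.
R6C2 = 9: row 6 has {1,2,3,4,5,6,7,8}; col 2 has {1,4,5,7,8}; box has {1,2,3,4,5,6,7,8} → only 9 remains.
R7C2 = 6: row 7 has {1,3,5,8,9}; col 2 has {1,4,5,7,8,9}; box has {1,2,3,4,5,7,8,9} → only 6 remains.
R7C7 = 7: row 7 has {1,3,5,6,8,9}; col 7 has {1,2,3,4,5}; box has {1,2,3,5,9} → only 7 remains.
R7C8 = 4: row 7 has {1,3,5,6,7,8,9}; col 8 has {1,2,3,6,9}; box has {1,2,3,5,7,9} → only 4 remains.
R8C6 = 7: row 8 has {1,2,3,4,5,9}; col 6 has {3,4,5,6,9}; box has {1,3,4,5,6,8,9} → only 7 remains.
R8C8 = 8: row 8 has {1,2,3,4,5,7,9}; col 8 has {1,2,3,4,6,9}; box has {1,2,3,4,5,7,9} → only 8 remains.
R1C7 = 9: row 1 has {1,2,5,6,8}; col 7 has {1,2,3,4,5,7}; box has {1,2} → only 9 remains.
R2C6 = 8: row 2 has {1,4,5,9}; col 6 has {3,4,5,6,7,9}; box has {2,4,5,6,9} → only 8 remains.
R2C8 = 7: row 2 has {1,4,5,8,9}; col 8 has {1,2,3,4,6,8,9}; box has {1,2,9} → only 7 remains.
R3C2 = 3: row 3 has {2,6,9}; col 2 has {1,4,5,6,7,8,9}; box has {1,5,6,8,9} → only 3 remains.
R3C6 = 1: row 3 has {2,3,6,9}; col 6 has {3,4,5,6,7,8,9}; box has {2,4,5,6,8,9} → only 1 remains.
R3C7 = 8: row 3 has {1,2,3,6,9}; col 7 has {1,2,3,4,5,7,9}; box has {1,2,7,9} → only 8 remains.
R3C8 = 5: row 3 has {1,2,3,6,8,9}; col 8 has {1,2,3,4,6,7,8,9}; box has {1,2,7,8,9} → only 5 remains.
R3C9 = 4: row 3 has {1,2,3,5,6,8,9}; col 9 has {1,2,5,7,8,9}; box has {1,2,5,7,8,9} → only 4 remains.
R7C6 = 2: row 7 has {1,3,4,5,6,7,8,9}; col 6 has {1,3,4,5,6,7,8,9}; box has {1,3,4,5,6,7,8,9} → only 2 remains.
R8C7 = 6: row 8 has {1,2,3,4,5,7,8,9}; col 7 has {1,2,3,4,5,7,8,9}; box has {1,2,3,4,5,7,8,9} → only 6 remains.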